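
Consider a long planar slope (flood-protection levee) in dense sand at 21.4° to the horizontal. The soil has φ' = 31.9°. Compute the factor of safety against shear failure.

FS = 1.59

For a dry cohesionless infinite slope the factor of safety is FS = tanφ' / tanβ.
FS = tan31.9° / tan21.4° = 0.6224 / 0.3919 = 1.588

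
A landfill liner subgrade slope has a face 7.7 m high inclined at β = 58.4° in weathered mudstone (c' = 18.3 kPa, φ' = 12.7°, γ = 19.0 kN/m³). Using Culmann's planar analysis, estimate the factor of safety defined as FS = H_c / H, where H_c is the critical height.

FS = 1.38

H_c = (4c'/γ) · sinβ cosφ' / [1 − cos(β − φ')]
    = (4·18.3/19.0) · sin58.4°·cos12.7° / [1 − cos45.7°]
    = 3.853 · 0.8309 / 0.3016 = 10.61 m
FS = H_c / H = 10.61 / 7.7 = 1.378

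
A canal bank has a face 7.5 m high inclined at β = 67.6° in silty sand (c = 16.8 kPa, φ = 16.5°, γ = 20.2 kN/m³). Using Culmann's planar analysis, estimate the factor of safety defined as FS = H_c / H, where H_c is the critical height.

FS = 1.06

H_c = (4c/γ) · sinβ cosφ / [1 − cos(β − φ)]
    = (4·16.8/20.2) · sin67.6°·cos16.5° / [1 − cos51.1°]
    = 3.327 · 0.8865 / 0.3720 = 7.93 m
FS = H_c / H = 7.93 / 7.5 = 1.057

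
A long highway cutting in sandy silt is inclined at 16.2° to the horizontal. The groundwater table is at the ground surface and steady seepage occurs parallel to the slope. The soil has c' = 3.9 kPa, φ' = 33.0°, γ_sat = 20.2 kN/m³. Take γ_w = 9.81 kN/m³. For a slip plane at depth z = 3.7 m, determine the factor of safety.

FS = 1.34

With seepage parallel to the slope and the water table at the surface, the effective normal stress on the slip plane uses the buoyant unit weight γ' = γ_sat − γ_w while the driving shear stress uses γ_sat:
FS = [c' + γ' z cos²β tanφ'] / [γ_sat z sinβ cosβ]
γ' = 20.2 − 9.81 = 10.39 kN/m³
Numerator = 3.9 + 10.39·3.7·cos²16.2°·tan33.0° = 3.9 + 10.39·3.7·0.9222·0.6494 = 26.922 kPa
Denominator = 20.2·3.7·sin16.2°·cos16.2° = 20.2·3.7·0.2790·0.9603 = 20.024 kPa
FS = 26.922 / 20.024 = 1.344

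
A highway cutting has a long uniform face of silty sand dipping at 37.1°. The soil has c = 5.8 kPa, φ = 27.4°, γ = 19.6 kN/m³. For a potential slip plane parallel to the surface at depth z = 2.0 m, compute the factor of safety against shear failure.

FS = 0.99

For an infinite slope with a slip plane parallel to the surface (no pore pressure): FS = [c + γz cos²β tanφ] / [γz sinβ cosβ].
γz = 19.6·2.0 = 39.20 kN/m²
Numerator = 5.8 + 39.20·cos²37.1°·tan27.4° = 5.8 + 39.20·0.6361·0.5184 = 18.726 kPa
Denominator = 39.20·sin37.1°·cos37.1° = 39.20·0.6032·0.7976 = 18.859 kPa
FS = 18.726 / 18.859 = 0.993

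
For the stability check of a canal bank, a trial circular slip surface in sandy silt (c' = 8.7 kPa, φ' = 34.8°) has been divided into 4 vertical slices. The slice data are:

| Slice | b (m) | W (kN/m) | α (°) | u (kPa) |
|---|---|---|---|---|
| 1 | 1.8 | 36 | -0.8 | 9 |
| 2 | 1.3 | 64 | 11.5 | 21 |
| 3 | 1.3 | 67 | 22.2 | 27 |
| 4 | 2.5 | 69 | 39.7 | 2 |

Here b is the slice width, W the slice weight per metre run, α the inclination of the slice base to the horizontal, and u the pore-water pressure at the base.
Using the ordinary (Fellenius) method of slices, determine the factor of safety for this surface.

FS = 1.90

Ordinary method of slices: FS = Σ[c'·Δl_i + (W_i cosα_i − u_i·Δl_i)·tanφ'] / Σ W_i sinα_i, with Δl_i = b_i / cosα_i.
Slice 1: Δl = 1.8/cos(-0.8°) = 1.800 m; N'_1 = 36·cos(-0.8°) − 9·1.800 = 19.8; c'Δl = 15.66; W sinα = -0.5
Slice 2: Δl = 1.3/cos11.5° = 1.327 m; N'_2 = 64·cos11.5° − 21·1.327 = 34.9; c'Δl = 11.54; W sinα = 12.8
Slice 3: Δl = 1.3/cos22.2° = 1.404 m; N'_3 = 67·cos22.2° − 27·1.404 = 24.1; c'Δl = 12.22; W sinα = 25.3
Slice 4: Δl = 2.5/cos39.7° = 3.249 m; N'_4 = 69·cos39.7° − 2·3.249 = 46.6; c'Δl = 28.27; W sinα = 44.1
Σc'Δl = 67.7 kN/m; ΣN' = 125.4 kN/m; ΣW sinα = 81.6 kN/m
Resisting = 67.7 + 125.4·tan34.8° = 67.7 + 87.1 = 154.8 kN/m
FS = 154.8 / 81.6 = 1.896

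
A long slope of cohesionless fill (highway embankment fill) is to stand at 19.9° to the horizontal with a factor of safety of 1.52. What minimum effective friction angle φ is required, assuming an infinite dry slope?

FS = tanφ/tanβ ⇒ tanφ = FS · tanβ = 1.52 · tan19.9° = 0.5502
φ = arctan(0.5502) = 28.82°

φ = 28.8°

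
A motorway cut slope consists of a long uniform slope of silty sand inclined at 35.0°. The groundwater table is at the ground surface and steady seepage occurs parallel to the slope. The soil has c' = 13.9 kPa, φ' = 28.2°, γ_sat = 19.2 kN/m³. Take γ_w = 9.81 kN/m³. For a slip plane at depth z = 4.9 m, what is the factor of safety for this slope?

With seepage parallel to the slope and the water table at the surface, the effective normal stress on the slip plane uses the buoyant unit weight γ' = γ_sat − γ_w while the driving shear stress uses γ_sat:
FS = [c' + γ' z cos²β tanφ'] / [γ_sat z sinβ cosβ]
γ' = 19.2 − 9.81 = 9.39 kN/m³
Numerator = 13.9 + 9.39·4.9·cos²35.0°·tan28.2° = 13.9 + 9.39·4.9·0.6710·0.5362 = 30.454 kPa
Denominator = 19.2·4.9·sin35.0°·cos35.0° = 19.2·4.9·0.5736·0.8192 = 44.203 kPa
FS = 30.454 / 44.203 = 0.689

FS = 0.69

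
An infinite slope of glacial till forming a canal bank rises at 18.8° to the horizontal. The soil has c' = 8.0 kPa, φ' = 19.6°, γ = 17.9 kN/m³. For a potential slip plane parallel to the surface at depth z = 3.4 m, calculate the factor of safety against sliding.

For an infinite slope with a slip plane parallel to the surface (no pore pressure): FS = [c' + γz cos²β tanφ'] / [γz sinβ cosβ].
γz = 17.9·3.4 = 60.86 kN/m²
Numerator = 8.0 + 60.86·cos²18.8°·tan19.6° = 8.0 + 60.86·0.8961·0.3561 = 27.421 kPa
Denominator = 60.86·sin18.8°·cos18.8° = 60.86·0.3223·0.9466 = 18.567 kPa
FS = 27.421 / 18.567 = 1.477

FS = 1.48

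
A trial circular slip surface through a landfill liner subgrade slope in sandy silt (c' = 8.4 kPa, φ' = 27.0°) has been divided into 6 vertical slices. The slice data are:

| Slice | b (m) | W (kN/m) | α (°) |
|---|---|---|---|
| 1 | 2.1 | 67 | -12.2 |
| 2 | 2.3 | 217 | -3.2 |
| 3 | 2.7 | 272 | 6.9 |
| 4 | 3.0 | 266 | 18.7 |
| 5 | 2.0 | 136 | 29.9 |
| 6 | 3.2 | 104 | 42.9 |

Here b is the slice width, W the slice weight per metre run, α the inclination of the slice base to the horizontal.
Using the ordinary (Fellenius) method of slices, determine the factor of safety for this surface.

FS = 2.83

Ordinary method of slices: FS = Σ[c'·Δl_i + (W_i cosα_i)·tanφ'] / Σ W_i sinα_i, with Δl_i = b_i / cosα_i.
Slice 1: Δl = 2.1/cos(-12.2°) = 2.149 m; N'_1 = 67·cos(-12.2°) = 65.5; c'Δl = 18.05; W sinα = -14.2
Slice 2: Δl = 2.3/cos(-3.2°) = 2.304 m; N'_2 = 217·cos(-3.2°) = 216.7; c'Δl = 19.35; W sinα = -12.1
Slice 3: Δl = 2.7/cos6.9° = 2.720 m; N'_3 = 272·cos6.9° = 270.0; c'Δl = 22.85; W sinα = 32.7
Slice 4: Δl = 3.0/cos18.7° = 3.167 m; N'_4 = 266·cos18.7° = 252.0; c'Δl = 26.60; W sinα = 85.3
Slice 5: Δl = 2.0/cos29.9° = 2.307 m; N'_5 = 136·cos29.9° = 117.9; c'Δl = 19.38; W sinα = 67.8
Slice 6: Δl = 3.2/cos42.9° = 4.368 m; N'_6 = 104·cos42.9° = 76.2; c'Δl = 36.69; W sinα = 70.8
Σc'Δl = 142.9 kN/m; ΣN' = 998.2 kN/m; ΣW sinα = 230.3 kN/m
Resisting = 142.9 + 998.2·tan27.0° = 142.9 + 508.6 = 651.5 kN/m
FS = 651.5 / 230.3 = 2.829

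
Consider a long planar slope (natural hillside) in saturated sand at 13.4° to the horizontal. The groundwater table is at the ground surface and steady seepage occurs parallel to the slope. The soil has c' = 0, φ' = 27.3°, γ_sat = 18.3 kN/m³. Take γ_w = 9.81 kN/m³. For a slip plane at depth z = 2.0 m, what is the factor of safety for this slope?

FS = 1.01

With seepage parallel to the slope and the water table at the surface, the effective normal stress on the slip plane uses the buoyant unit weight γ' = γ_sat − γ_w while the driving shear stress uses γ_sat:
FS = [c' + γ' z cos²β tanφ'] / [γ_sat z sinβ cosβ]
(For c' = 0 this reduces to FS = (γ'/γ_sat)·tanφ'/tanβ.)
γ' = 18.3 − 9.81 = 8.49 kN/m³
Numerator = 0.0 + 8.49·2.0·cos²13.4°·tan27.3° = 0.0 + 8.49·2.0·0.9463·0.5161 = 8.293 kPa
Denominator = 18.3·2.0·sin13.4°·cos13.4° = 18.3·2.0·0.2317·0.9728 = 8.251 kPa
FS = 8.293 / 8.251 = 1.005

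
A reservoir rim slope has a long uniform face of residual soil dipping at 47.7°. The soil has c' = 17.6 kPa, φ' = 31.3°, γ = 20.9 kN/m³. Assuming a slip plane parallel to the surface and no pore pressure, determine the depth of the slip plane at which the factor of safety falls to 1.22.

z = 2.54 m

Setting FS = 1.22 in FS = [c' + γz cos²β tanφ'] / [γz sinβ cosβ] and solving for z:
z = c' / [γ cosβ (FS·sinβ − cosβ·tanφ')]
  = 17.6 / [20.9·cos47.7°·(1.22·sin47.7° − cos47.7°·tan31.3°)]
  = 17.6 / [20.9·0.6730·(1.22·0.7396 − 0.6730·0.6080)]
  = 17.6 / 6.9367 = 2.537 m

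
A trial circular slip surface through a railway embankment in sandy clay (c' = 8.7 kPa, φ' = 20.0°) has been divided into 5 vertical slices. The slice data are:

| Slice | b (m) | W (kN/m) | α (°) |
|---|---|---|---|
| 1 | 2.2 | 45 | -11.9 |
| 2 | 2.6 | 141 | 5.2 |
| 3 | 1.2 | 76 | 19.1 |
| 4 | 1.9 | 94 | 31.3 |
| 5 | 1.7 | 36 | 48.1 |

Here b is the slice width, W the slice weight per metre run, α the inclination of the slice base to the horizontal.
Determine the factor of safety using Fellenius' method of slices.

FS = 2.17

Ordinary method of slices: FS = Σ[c'·Δl_i + (W_i cosα_i)·tanφ'] / Σ W_i sinα_i, with Δl_i = b_i / cosα_i.
Slice 1: Δl = 2.2/cos(-11.9°) = 2.248 m; N'_1 = 45·cos(-11.9°) = 44.0; c'Δl = 19.56; W sinα = -9.3
Slice 2: Δl = 2.6/cos5.2° = 2.611 m; N'_2 = 141·cos5.2° = 140.4; c'Δl = 22.71; W sinα = 12.8
Slice 3: Δl = 1.2/cos19.1° = 1.270 m; N'_3 = 76·cos19.1° = 71.8; c'Δl = 11.05; W sinα = 24.9
Slice 4: Δl = 1.9/cos31.3° = 2.224 m; N'_4 = 94·cos31.3° = 80.3; c'Δl = 19.35; W sinα = 48.8
Slice 5: Δl = 1.7/cos48.1° = 2.546 m; N'_5 = 36·cos48.1° = 24.0; c'Δl = 22.15; W sinα = 26.8
Σc'Δl = 94.8 kN/m; ΣN' = 360.6 kN/m; ΣW sinα = 104.0 kN/m
Resisting = 94.8 + 360.6·tan20.0° = 94.8 + 131.3 = 226.1 kN/m
FS = 226.1 / 104.0 = 2.174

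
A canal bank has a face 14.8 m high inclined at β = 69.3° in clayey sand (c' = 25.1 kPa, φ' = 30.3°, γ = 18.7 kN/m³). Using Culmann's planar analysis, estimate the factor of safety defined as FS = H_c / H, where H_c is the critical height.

H_c = (4c'/γ) · sinβ cosφ' / [1 − cos(β − φ')]
    = (4·25.1/18.7) · sin69.3°·cos30.3° / [1 − cos39.0°]
    = 5.369 · 0.8077 / 0.2229 = 19.46 m
FS = H_c / H = 19.46 / 14.8 = 1.315

FS = 1.31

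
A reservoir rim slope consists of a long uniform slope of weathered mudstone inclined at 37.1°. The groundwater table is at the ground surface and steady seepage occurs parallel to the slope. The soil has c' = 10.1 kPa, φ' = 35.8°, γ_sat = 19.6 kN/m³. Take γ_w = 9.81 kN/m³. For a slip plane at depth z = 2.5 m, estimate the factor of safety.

With seepage parallel to the slope and the water table at the surface, the effective normal stress on the slip plane uses the buoyant unit weight γ' = γ_sat − γ_w while the driving shear stress uses γ_sat:
FS = [c' + γ' z cos²β tanφ'] / [γ_sat z sinβ cosβ]
γ' = 19.6 − 9.81 = 9.79 kN/m³
Numerator = 10.1 + 9.79·2.5·cos²37.1°·tan35.8° = 10.1 + 9.79·2.5·0.6361·0.7212 = 21.329 kPa
Denominator = 19.6·2.5·sin37.1°·cos37.1° = 19.6·2.5·0.6032·0.7976 = 23.574 kPa
FS = 21.329 / 23.574 = 0.905

FS = 0.90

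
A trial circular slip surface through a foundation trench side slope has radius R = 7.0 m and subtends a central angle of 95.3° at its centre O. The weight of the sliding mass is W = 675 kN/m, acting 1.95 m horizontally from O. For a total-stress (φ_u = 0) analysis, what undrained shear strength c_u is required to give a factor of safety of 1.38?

c_u = 22.3 kPa

FS = c_u·L_a·R / (W·d), so c_u = FS·W·d / (L_a·R).
Arc length L_a = R·θ = 7.0·(95.3°·π/180) = 7.0·1.6633 = 11.64 m
c_u = 1.38·675·1.95 / (11.64·7.0) = 1816.4 / 81.50 = 22.29 kPa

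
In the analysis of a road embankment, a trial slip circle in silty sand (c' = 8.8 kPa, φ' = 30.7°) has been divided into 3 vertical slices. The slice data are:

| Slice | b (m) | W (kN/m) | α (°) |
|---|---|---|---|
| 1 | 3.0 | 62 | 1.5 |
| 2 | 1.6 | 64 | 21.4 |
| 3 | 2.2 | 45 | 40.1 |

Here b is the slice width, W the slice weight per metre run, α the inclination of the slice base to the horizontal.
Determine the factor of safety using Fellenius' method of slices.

Ordinary method of slices: FS = Σ[c'·Δl_i + (W_i cosα_i)·tanφ'] / Σ W_i sinα_i, with Δl_i = b_i / cosα_i.
Slice 1: Δl = 3.0/cos1.5° = 3.001 m; N'_1 = 62·cos1.5° = 62.0; c'Δl = 26.41; W sinα = 1.6
Slice 2: Δl = 1.6/cos21.4° = 1.718 m; N'_2 = 64·cos21.4° = 59.6; c'Δl = 15.12; W sinα = 23.4
Slice 3: Δl = 2.2/cos40.1° = 2.876 m; N'_3 = 45·cos40.1° = 34.4; c'Δl = 25.31; W sinα = 29.0
Σc'Δl = 66.8 kN/m; ΣN' = 156.0 kN/m; ΣW sinα = 54.0 kN/m
Resisting = 66.8 + 156.0·tan30.7° = 66.8 + 92.6 = 159.5 kN/m
FS = 159.5 / 54.0 = 2.955

FS = 2.96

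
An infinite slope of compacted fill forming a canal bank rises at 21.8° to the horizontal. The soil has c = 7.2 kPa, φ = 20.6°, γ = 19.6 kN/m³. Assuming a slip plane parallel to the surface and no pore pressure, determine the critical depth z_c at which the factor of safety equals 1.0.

Setting FS = 1.00 in FS = [c + γz cos²β tanφ] / [γz sinβ cosβ] and solving for z:
z = c / [γ cosβ (FS·sinβ − cosβ·tanφ)]
  = 7.2 / [19.6·cos21.8°·(1.00·sin21.8° − cos21.8°·tan20.6°)]
  = 7.2 / [19.6·0.9285·(1.00·0.3714 − 0.9285·0.3759)]
  = 7.2 / 0.4072 = 17.684 m

z_c = 17.68 m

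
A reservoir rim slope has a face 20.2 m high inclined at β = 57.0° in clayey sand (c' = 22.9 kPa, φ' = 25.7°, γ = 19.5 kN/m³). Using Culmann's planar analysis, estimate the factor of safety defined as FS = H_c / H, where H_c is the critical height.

H_c = (4c'/γ) · sinβ cosφ' / [1 − cos(β − φ')]
    = (4·22.9/19.5) · sin57.0°·cos25.7° / [1 − cos31.3°]
    = 4.697 · 0.7557 / 0.1455 = 24.39 m
FS = H_c / H = 24.39 / 20.2 = 1.207

FS = 1.21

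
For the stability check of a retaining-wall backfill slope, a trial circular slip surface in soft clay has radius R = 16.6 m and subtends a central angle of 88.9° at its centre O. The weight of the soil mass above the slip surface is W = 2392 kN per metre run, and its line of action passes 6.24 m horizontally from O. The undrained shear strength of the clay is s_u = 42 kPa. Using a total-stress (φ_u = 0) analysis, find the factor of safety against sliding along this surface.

FS = 1.20

Taking moments about the centre O, the resisting moment is provided by the undrained shear strength acting along the arc:
Arc length L_a = R·θ = 16.6·(88.9°·π/180) = 16.6·1.5516 = 25.76 m
M_R = s_u·L_a·R = 42·25.76·16.6 = 17957.4 kN·m/m
M_D = W·d = 2392·6.24 = 14926.1 kN·m/m
FS = M_R / M_D = 17957.4 / 14926.1 = 1.203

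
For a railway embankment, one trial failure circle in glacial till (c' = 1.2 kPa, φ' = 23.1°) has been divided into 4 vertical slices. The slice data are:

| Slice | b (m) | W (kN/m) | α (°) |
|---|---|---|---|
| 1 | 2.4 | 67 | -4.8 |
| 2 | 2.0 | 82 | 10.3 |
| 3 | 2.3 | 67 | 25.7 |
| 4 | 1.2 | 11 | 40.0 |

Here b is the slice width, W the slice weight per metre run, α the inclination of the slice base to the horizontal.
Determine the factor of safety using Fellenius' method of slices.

FS = 2.27

Ordinary method of slices: FS = Σ[c'·Δl_i + (W_i cosα_i)·tanφ'] / Σ W_i sinα_i, with Δl_i = b_i / cosα_i.
Slice 1: Δl = 2.4/cos(-4.8°) = 2.408 m; N'_1 = 67·cos(-4.8°) = 66.8; c'Δl = 2.89; W sinα = -5.6
Slice 2: Δl = 2.0/cos10.3° = 2.033 m; N'_2 = 82·cos10.3° = 80.7; c'Δl = 2.44; W sinα = 14.7
Slice 3: Δl = 2.3/cos25.7° = 2.553 m; N'_3 = 67·cos25.7° = 60.4; c'Δl = 3.06; W sinα = 29.1
Slice 4: Δl = 1.2/cos40.0° = 1.566 m; N'_4 = 11·cos40.0° = 8.4; c'Δl = 1.88; W sinα = 7.1
Σc'Δl = 10.3 kN/m; ΣN' = 216.2 kN/m; ΣW sinα = 45.2 kN/m
Resisting = 10.3 + 216.2·tan23.1° = 10.3 + 92.2 = 102.5 kN/m
FS = 102.5 / 45.2 = 2.269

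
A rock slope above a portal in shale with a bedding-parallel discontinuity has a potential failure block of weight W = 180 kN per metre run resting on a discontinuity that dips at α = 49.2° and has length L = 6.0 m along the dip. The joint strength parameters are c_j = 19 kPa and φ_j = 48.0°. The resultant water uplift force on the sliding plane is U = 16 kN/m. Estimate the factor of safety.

FS = 1.66

Resolving the block weight along and normal to the plane and applying the Mohr–Coulomb strength on the joint:
N' = W cosα − U = 180·cos49.2° − 16 = 101.6 kN/m
Driving force T = W sinα = 180·sin49.2° = 136.3 kN/m
Resisting force R = c_j·L + N'·tanφ_j = 19·6.0 + 101.6·tan48.0° = 114.0 + 112.9 = 226.9 kN/m
FS = R / T = 226.9 / 136.3 = 1.665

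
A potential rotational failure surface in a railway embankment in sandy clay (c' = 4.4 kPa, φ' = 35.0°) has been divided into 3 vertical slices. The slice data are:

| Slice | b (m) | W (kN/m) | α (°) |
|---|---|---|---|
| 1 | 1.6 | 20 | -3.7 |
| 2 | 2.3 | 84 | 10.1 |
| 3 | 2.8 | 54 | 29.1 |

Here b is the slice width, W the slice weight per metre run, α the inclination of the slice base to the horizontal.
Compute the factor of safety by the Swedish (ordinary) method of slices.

FS = 3.43

Ordinary method of slices: FS = Σ[c'·Δl_i + (W_i cosα_i)·tanφ'] / Σ W_i sinα_i, with Δl_i = b_i / cosα_i.
Slice 1: Δl = 1.6/cos(-3.7°) = 1.603 m; N'_1 = 20·cos(-3.7°) = 20.0; c'Δl = 7.05; W sinα = -1.3
Slice 2: Δl = 2.3/cos10.1° = 2.336 m; N'_2 = 84·cos10.1° = 82.7; c'Δl = 10.28; W sinα = 14.7
Slice 3: Δl = 2.8/cos29.1° = 3.204 m; N'_3 = 54·cos29.1° = 47.2; c'Δl = 14.10; W sinα = 26.3
Σc'Δl = 31.4 kN/m; ΣN' = 149.8 kN/m; ΣW sinα = 39.7 kN/m
Resisting = 31.4 + 149.8·tan35.0° = 31.4 + 104.9 = 136.4 kN/m
FS = 136.4 / 39.7 = 3.434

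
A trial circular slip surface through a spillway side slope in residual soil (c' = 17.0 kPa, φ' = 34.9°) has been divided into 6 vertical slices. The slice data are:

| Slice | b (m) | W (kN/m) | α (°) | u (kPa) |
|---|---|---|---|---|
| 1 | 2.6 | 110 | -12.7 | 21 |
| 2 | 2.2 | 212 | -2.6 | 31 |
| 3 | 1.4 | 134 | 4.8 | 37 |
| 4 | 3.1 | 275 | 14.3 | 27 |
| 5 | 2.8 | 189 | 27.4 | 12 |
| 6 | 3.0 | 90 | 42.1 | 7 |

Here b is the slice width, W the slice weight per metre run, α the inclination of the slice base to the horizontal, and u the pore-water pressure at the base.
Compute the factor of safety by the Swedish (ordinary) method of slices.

FS = 3.73

Ordinary method of slices: FS = Σ[c'·Δl_i + (W_i cosα_i − u_i·Δl_i)·tanφ'] / Σ W_i sinα_i, with Δl_i = b_i / cosα_i.
Slice 1: Δl = 2.6/cos(-12.7°) = 2.665 m; N'_1 = 110·cos(-12.7°) − 21·2.665 = 51.3; c'Δl = 45.31; W sinα = -24.2
Slice 2: Δl = 2.2/cos(-2.6°) = 2.202 m; N'_2 = 212·cos(-2.6°) − 31·2.202 = 143.5; c'Δl = 37.44; W sinα = -9.6
Slice 3: Δl = 1.4/cos4.8° = 1.405 m; N'_3 = 134·cos4.8° − 37·1.405 = 81.5; c'Δl = 23.88; W sinα = 11.2
Slice 4: Δl = 3.1/cos14.3° = 3.199 m; N'_4 = 275·cos14.3° − 27·3.199 = 180.1; c'Δl = 54.39; W sinα = 67.9
Slice 5: Δl = 2.8/cos27.4° = 3.154 m; N'_5 = 189·cos27.4° − 12·3.154 = 130.0; c'Δl = 53.61; W sinα = 87.0
Slice 6: Δl = 3.0/cos42.1° = 4.043 m; N'_6 = 90·cos42.1° − 7·4.043 = 38.5; c'Δl = 68.74; W sinα = 60.3
Σc'Δl = 283.4 kN/m; ΣN' = 624.9 kN/m; ΣW sinα = 192.7 kN/m
Resisting = 283.4 + 624.9·tan34.9° = 283.4 + 436.0 = 719.3 kN/m
FS = 719.3 / 192.7 = 3.734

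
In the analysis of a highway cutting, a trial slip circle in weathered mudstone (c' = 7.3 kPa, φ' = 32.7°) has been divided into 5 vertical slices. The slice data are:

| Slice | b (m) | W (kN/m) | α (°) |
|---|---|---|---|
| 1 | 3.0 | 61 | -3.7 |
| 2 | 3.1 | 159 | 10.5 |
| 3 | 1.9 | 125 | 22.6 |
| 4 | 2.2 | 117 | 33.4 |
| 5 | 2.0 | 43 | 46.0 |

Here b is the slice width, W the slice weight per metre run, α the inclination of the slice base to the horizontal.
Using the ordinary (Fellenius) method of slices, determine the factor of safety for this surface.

Ordinary method of slices: FS = Σ[c'·Δl_i + (W_i cosα_i)·tanφ'] / Σ W_i sinα_i, with Δl_i = b_i / cosα_i.
Slice 1: Δl = 3.0/cos(-3.7°) = 3.006 m; N'_1 = 61·cos(-3.7°) = 60.9; c'Δl = 21.95; W sinα = -3.9
Slice 2: Δl = 3.1/cos10.5° = 3.153 m; N'_2 = 159·cos10.5° = 156.3; c'Δl = 23.02; W sinα = 29.0
Slice 3: Δl = 1.9/cos22.6° = 2.058 m; N'_3 = 125·cos22.6° = 115.4; c'Δl = 15.02; W sinα = 48.0
Slice 4: Δl = 2.2/cos33.4° = 2.635 m; N'_4 = 117·cos33.4° = 97.7; c'Δl = 19.24; W sinα = 64.4
Slice 5: Δl = 2.0/cos46.0° = 2.879 m; N'_5 = 43·cos46.0° = 29.9; c'Δl = 21.02; W sinα = 30.9
Σc'Δl = 100.2 kN/m; ΣN' = 460.2 kN/m; ΣW sinα = 168.4 kN/m
Resisting = 100.2 + 460.2·tan32.7° = 100.2 + 295.4 = 395.7 kN/m
FS = 395.7 / 168.4 = 2.349

FS = 2.35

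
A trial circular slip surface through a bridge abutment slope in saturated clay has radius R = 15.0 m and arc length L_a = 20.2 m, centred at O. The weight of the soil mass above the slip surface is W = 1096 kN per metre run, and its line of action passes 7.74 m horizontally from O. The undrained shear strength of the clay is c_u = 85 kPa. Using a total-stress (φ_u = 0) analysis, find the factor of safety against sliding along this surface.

FS = 3.04

Taking moments about the centre O, the resisting moment is provided by the undrained shear strength acting along the arc:
M_R = c_u·L_a·R = 85·20.20·15.0 = 25755.0 kN·m/m
M_D = W·d = 1096·7.74 = 8483.0 kN·m/m
FS = M_R / M_D = 25755.0 / 8483.0 = 3.036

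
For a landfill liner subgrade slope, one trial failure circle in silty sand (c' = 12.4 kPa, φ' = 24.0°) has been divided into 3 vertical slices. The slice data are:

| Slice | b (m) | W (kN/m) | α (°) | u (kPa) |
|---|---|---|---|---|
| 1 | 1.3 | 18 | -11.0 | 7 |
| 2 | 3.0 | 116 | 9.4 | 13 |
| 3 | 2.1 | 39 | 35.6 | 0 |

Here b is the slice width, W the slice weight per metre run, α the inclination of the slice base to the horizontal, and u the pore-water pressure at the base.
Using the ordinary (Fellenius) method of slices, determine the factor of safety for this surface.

Ordinary method of slices: FS = Σ[c'·Δl_i + (W_i cosα_i − u_i·Δl_i)·tanφ'] / Σ W_i sinα_i, with Δl_i = b_i / cosα_i.
Slice 1: Δl = 1.3/cos(-11.0°) = 1.324 m; N'_1 = 18·cos(-11.0°) − 7·1.324 = 8.4; c'Δl = 16.42; W sinα = -3.4
Slice 2: Δl = 3.0/cos9.4° = 3.041 m; N'_2 = 116·cos9.4° − 13·3.041 = 74.9; c'Δl = 37.71; W sinα = 18.9
Slice 3: Δl = 2.1/cos35.6° = 2.583 m; N'_3 = 39·cos35.6° − 0·2.583 = 31.7; c'Δl = 32.03; W sinα = 22.7
Σc'Δl = 86.2 kN/m; ΣN' = 115.0 kN/m; ΣW sinα = 38.2 kN/m
Resisting = 86.2 + 115.0·tan24.0° = 86.2 + 51.2 = 137.4 kN/m
FS = 137.4 / 38.2 = 3.595

FS = 3.59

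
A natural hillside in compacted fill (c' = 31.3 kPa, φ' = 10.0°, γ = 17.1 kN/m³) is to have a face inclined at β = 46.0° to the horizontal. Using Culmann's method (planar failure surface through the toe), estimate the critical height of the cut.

Culmann's analysis gives the critical failure plane at α_cr = (β + φ')/2 = (46.0 + 10.0)/2 = 28.0°, and the critical height
H_c = (4c'/γ) · sinβ cosφ' / [1 − cos(β − φ')]
    = (4·31.3/17.1) · sin46.0°·cos10.0° / [1 − cos(36.0°)]
    = 7.322 · 0.7193·0.9848 / [1 − 0.8090]
    = 7.322 · 0.7084 / 0.1910
    = 27.16 m

H_c = 27.16 m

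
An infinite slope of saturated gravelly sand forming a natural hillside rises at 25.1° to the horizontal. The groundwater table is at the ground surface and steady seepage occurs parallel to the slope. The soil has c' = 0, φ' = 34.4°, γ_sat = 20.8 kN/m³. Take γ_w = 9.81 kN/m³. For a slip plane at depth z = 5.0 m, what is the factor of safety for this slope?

FS = 0.77

With seepage parallel to the slope and the water table at the surface, the effective normal stress on the slip plane uses the buoyant unit weight γ' = γ_sat − γ_w while the driving shear stress uses γ_sat:
FS = [c' + γ' z cos²β tanφ'] / [γ_sat z sinβ cosβ]
(For c' = 0 this reduces to FS = (γ'/γ_sat)·tanφ'/tanβ.)
γ' = 20.8 − 9.81 = 10.99 kN/m³
Numerator = 0.0 + 10.99·5.0·cos²25.1°·tan34.4° = 0.0 + 10.99·5.0·0.8201·0.6847 = 30.855 kPa
Denominator = 20.8·5.0·sin25.1°·cos25.1° = 20.8·5.0·0.4242·0.9056 = 39.951 kPa
FS = 30.855 / 39.951 = 0.772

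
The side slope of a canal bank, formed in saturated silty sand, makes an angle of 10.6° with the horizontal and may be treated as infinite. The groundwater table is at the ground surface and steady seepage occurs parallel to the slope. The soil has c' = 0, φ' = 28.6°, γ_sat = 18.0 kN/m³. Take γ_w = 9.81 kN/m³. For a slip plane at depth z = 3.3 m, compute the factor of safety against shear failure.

FS = 1.33

With seepage parallel to the slope and the water table at the surface, the effective normal stress on the slip plane uses the buoyant unit weight γ' = γ_sat − γ_w while the driving shear stress uses γ_sat:
FS = [c' + γ' z cos²β tanφ'] / [γ_sat z sinβ cosβ]
(For c' = 0 this reduces to FS = (γ'/γ_sat)·tanφ'/tanβ.)
γ' = 18.0 − 9.81 = 8.19 kN/m³
Numerator = 0.0 + 8.19·3.3·cos²10.6°·tan28.6° = 0.0 + 8.19·3.3·0.9662·0.5452 = 14.237 kPa
Denominator = 18.0·3.3·sin10.6°·cos10.6° = 18.0·3.3·0.1840·0.9829 = 10.740 kPa
FS = 14.237 / 10.740 = 1.326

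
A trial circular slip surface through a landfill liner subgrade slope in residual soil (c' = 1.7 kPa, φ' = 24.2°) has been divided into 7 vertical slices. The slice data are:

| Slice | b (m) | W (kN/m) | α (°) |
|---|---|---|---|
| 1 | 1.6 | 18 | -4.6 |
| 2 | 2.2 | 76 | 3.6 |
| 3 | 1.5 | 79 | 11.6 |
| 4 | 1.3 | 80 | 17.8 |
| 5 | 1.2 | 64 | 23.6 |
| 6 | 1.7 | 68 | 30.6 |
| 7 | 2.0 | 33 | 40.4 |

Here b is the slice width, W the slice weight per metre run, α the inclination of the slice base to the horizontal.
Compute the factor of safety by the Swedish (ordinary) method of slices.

FS = 1.57

Ordinary method of slices: FS = Σ[c'·Δl_i + (W_i cosα_i)·tanφ'] / Σ W_i sinα_i, with Δl_i = b_i / cosα_i.
Slice 1: Δl = 1.6/cos(-4.6°) = 1.605 m; N'_1 = 18·cos(-4.6°) = 17.9; c'Δl = 2.73; W sinα = -1.4
Slice 2: Δl = 2.2/cos3.6° = 2.204 m; N'_2 = 76·cos3.6° = 75.9; c'Δl = 3.75; W sinα = 4.8
Slice 3: Δl = 1.5/cos11.6° = 1.531 m; N'_3 = 79·cos11.6° = 77.4; c'Δl = 2.60; W sinα = 15.9
Slice 4: Δl = 1.3/cos17.8° = 1.365 m; N'_4 = 80·cos17.8° = 76.2; c'Δl = 2.32; W sinα = 24.5
Slice 5: Δl = 1.2/cos23.6° = 1.310 m; N'_5 = 64·cos23.6° = 58.6; c'Δl = 2.23; W sinα = 25.6
Slice 6: Δl = 1.7/cos30.6° = 1.975 m; N'_6 = 68·cos30.6° = 58.5; c'Δl = 3.36; W sinα = 34.6
Slice 7: Δl = 2.0/cos40.4° = 2.626 m; N'_7 = 33·cos40.4° = 25.1; c'Δl = 4.46; W sinα = 21.4
Σc'Δl = 21.4 kN/m; ΣN' = 389.7 kN/m; ΣW sinα = 125.3 kN/m
Resisting = 21.4 + 389.7·tan24.2° = 21.4 + 175.1 = 196.6 kN/m
FS = 196.6 / 125.3 = 1.569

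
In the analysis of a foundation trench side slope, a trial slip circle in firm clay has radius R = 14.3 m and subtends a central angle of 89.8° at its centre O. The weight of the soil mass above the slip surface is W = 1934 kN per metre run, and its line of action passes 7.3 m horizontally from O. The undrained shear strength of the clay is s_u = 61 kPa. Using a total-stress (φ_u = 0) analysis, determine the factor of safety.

Taking moments about the centre O, the resisting moment is provided by the undrained shear strength acting along the arc:
Arc length L_a = R·θ = 14.3·(89.8°·π/180) = 14.3·1.5673 = 22.41 m
M_R = s_u·L_a·R = 61·22.41·14.3 = 19550.4 kN·m/m
M_D = W·d = 1934·7.3 = 14118.2 kN·m/m
FS = M_R / M_D = 19550.4 / 14118.2 = 1.385

FS = 1.38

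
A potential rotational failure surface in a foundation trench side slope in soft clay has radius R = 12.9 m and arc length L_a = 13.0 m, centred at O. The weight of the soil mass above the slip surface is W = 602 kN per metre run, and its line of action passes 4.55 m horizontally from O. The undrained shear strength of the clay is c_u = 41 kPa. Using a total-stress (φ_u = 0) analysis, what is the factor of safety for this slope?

Taking moments about the centre O, the resisting moment is provided by the undrained shear strength acting along the arc:
M_R = c_u·L_a·R = 41·13.00·12.9 = 6875.7 kN·m/m
M_D = W·d = 602·4.55 = 2739.1 kN·m/m
FS = M_R / M_D = 6875.7 / 2739.1 = 2.510

FS = 2.51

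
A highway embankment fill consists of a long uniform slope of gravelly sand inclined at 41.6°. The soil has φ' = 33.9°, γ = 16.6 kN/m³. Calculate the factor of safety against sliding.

FS = 0.76

For a dry cohesionless infinite slope the factor of safety is FS = tanφ' / tanβ.
FS = tan33.9° / tan41.6° = 0.6720 / 0.8878 = 0.757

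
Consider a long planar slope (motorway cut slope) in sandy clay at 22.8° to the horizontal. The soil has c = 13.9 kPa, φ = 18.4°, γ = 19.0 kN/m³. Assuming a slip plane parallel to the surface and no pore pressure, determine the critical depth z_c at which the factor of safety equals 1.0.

Setting FS = 1.00 in FS = [c + γz cos²β tanφ] / [γz sinβ cosβ] and solving for z:
z = c / [γ cosβ (FS·sinβ − cosβ·tanφ)]
  = 13.9 / [19.0·cos22.8°·(1.00·sin22.8° − cos22.8°·tan18.4°)]
  = 13.9 / [19.0·0.9219·(1.00·0.3875 − 0.9219·0.3327)]
  = 13.9 / 1.4162 = 9.815 m

z_c = 9.82 m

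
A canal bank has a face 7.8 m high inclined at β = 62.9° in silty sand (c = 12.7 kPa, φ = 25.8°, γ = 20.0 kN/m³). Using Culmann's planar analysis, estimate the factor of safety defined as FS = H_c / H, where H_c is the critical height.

FS = 1.29

H_c = (4c/γ) · sinβ cosφ / [1 − cos(β − φ)]
    = (4·12.7/20.0) · sin62.9°·cos25.8° / [1 − cos37.1°]
    = 2.540 · 0.8015 / 0.2024 = 10.06 m
FS = H_c / H = 10.06 / 7.8 = 1.289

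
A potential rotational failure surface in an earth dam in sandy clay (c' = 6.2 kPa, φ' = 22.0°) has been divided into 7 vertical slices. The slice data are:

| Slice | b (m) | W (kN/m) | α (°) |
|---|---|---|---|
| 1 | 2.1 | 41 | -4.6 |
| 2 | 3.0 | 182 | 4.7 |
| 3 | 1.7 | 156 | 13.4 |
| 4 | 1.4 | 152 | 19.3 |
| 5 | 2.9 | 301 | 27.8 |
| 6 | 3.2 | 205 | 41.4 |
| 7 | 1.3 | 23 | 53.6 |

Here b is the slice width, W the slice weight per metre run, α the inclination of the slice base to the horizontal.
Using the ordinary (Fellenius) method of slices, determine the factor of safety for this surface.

Ordinary method of slices: FS = Σ[c'·Δl_i + (W_i cosα_i)·tanφ'] / Σ W_i sinα_i, with Δl_i = b_i / cosα_i.
Slice 1: Δl = 2.1/cos(-4.6°) = 2.107 m; N'_1 = 41·cos(-4.6°) = 40.9; c'Δl = 13.06; W sinα = -3.3
Slice 2: Δl = 3.0/cos4.7° = 3.010 m; N'_2 = 182·cos4.7° = 181.4; c'Δl = 18.66; W sinα = 14.9
Slice 3: Δl = 1.7/cos13.4° = 1.748 m; N'_3 = 156·cos13.4° = 151.8; c'Δl = 10.83; W sinα = 36.2
Slice 4: Δl = 1.4/cos19.3° = 1.483 m; N'_4 = 152·cos19.3° = 143.5; c'Δl = 9.20; W sinα = 50.2
Slice 5: Δl = 2.9/cos27.8° = 3.278 m; N'_5 = 301·cos27.8° = 266.3; c'Δl = 20.33; W sinα = 140.4
Slice 6: Δl = 3.2/cos41.4° = 4.266 m; N'_6 = 205·cos41.4° = 153.8; c'Δl = 26.45; W sinα = 135.6
Slice 7: Δl = 1.3/cos53.6° = 2.191 m; N'_7 = 23·cos53.6° = 13.6; c'Δl = 13.58; W sinα = 18.5
Σc'Δl = 112.1 kN/m; ΣN' = 951.1 kN/m; ΣW sinα = 392.5 kN/m
Resisting = 112.1 + 951.1·tan22.0° = 112.1 + 384.3 = 496.4 kN/m
FS = 496.4 / 392.5 = 1.265

FS = 1.26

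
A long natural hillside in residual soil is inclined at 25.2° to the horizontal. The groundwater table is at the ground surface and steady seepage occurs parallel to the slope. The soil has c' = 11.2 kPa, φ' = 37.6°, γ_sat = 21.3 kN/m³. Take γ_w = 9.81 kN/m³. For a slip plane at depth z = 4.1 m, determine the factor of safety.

FS = 1.22

With seepage parallel to the slope and the water table at the surface, the effective normal stress on the slip plane uses the buoyant unit weight γ' = γ_sat − γ_w while the driving shear stress uses γ_sat:
FS = [c' + γ' z cos²β tanφ'] / [γ_sat z sinβ cosβ]
γ' = 21.3 − 9.81 = 11.49 kN/m³
Numerator = 11.2 + 11.49·4.1·cos²25.2°·tan37.6° = 11.2 + 11.49·4.1·0.8187·0.7701 = 40.902 kPa
Denominator = 21.3·4.1·sin25.2°·cos25.2° = 21.3·4.1·0.4258·0.9048 = 33.644 kPa
FS = 40.902 / 33.644 = 1.216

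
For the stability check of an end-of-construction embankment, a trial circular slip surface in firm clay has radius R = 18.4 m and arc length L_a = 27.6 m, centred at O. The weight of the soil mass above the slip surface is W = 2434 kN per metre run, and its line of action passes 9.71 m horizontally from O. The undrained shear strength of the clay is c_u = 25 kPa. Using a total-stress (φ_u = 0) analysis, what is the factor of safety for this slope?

FS = 0.54

Taking moments about the centre O, the resisting moment is provided by the undrained shear strength acting along the arc:
M_R = c_u·L_a·R = 25·27.60·18.4 = 12696.0 kN·m/m
M_D = W·d = 2434·9.71 = 23634.1 kN·m/m
FS = M_R / M_D = 12696.0 / 23634.1 = 0.537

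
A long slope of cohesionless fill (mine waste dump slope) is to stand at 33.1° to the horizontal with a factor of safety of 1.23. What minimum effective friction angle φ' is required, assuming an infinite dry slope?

φ' = 38.7°

FS = tanφ'/tanβ ⇒ tanφ' = FS · tanβ = 1.23 · tan33.1° = 0.8018
φ' = arctan(0.8018) = 38.72°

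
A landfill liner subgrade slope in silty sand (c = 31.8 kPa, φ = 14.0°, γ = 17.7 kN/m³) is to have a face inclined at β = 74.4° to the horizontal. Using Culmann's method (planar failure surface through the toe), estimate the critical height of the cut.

H_c = 13.27 m

Culmann's analysis gives the critical failure plane at α_cr = (β + φ)/2 = (74.4 + 14.0)/2 = 44.2°, and the critical height
H_c = (4c/γ) · sinβ cosφ / [1 − cos(β − φ)]
    = (4·31.8/17.7) · sin74.4°·cos14.0° / [1 − cos(60.4°)]
    = 7.186 · 0.9632·0.9703 / [1 − 0.4939]
    = 7.186 · 0.9346 / 0.5061
    = 13.27 m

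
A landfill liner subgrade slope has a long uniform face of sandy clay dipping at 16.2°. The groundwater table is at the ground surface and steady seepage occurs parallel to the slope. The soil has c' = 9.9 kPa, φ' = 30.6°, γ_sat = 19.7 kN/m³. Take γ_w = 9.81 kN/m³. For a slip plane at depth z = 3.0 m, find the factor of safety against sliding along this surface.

FS = 1.65

With seepage parallel to the slope and the water table at the surface, the effective normal stress on the slip plane uses the buoyant unit weight γ' = γ_sat − γ_w while the driving shear stress uses γ_sat:
FS = [c' + γ' z cos²β tanφ'] / [γ_sat z sinβ cosβ]
γ' = 19.7 − 9.81 = 9.89 kN/m³
Numerator = 9.9 + 9.89·3.0·cos²16.2°·tan30.6° = 9.9 + 9.89·3.0·0.9222·0.5914 = 26.081 kPa
Denominator = 19.7·3.0·sin16.2°·cos16.2° = 19.7·3.0·0.2790·0.9603 = 15.834 kPa
FS = 26.081 / 15.834 = 1.647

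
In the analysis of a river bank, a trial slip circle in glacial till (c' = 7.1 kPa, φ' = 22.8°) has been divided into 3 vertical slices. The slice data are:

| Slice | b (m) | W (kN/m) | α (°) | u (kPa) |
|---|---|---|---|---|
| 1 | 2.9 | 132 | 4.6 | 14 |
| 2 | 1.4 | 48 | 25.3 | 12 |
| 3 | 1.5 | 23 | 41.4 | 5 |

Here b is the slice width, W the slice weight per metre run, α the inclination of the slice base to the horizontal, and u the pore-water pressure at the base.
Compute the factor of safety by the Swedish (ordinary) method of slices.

Ordinary method of slices: FS = Σ[c'·Δl_i + (W_i cosα_i − u_i·Δl_i)·tanφ'] / Σ W_i sinα_i, with Δl_i = b_i / cosα_i.
Slice 1: Δl = 2.9/cos4.6° = 2.909 m; N'_1 = 132·cos4.6° − 14·2.909 = 90.8; c'Δl = 20.66; W sinα = 10.6
Slice 2: Δl = 1.4/cos25.3° = 1.549 m; N'_2 = 48·cos25.3° − 12·1.549 = 24.8; c'Δl = 10.99; W sinα = 20.5
Slice 3: Δl = 1.5/cos41.4° = 2.000 m; N'_3 = 23·cos41.4° − 5·2.000 = 7.3; c'Δl = 14.20; W sinα = 15.2
Σc'Δl = 45.8 kN/m; ΣN' = 122.9 kN/m; ΣW sinα = 46.3 kN/m
Resisting = 45.8 + 122.9·tan22.8° = 45.8 + 51.7 = 97.5 kN/m
FS = 97.5 / 46.3 = 2.106

FS = 2.11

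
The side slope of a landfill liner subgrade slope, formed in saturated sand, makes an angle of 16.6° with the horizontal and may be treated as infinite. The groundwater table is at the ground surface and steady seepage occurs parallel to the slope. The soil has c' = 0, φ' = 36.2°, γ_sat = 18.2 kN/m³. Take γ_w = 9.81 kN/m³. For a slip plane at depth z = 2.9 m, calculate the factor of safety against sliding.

FS = 1.13

With seepage parallel to the slope and the water table at the surface, the effective normal stress on the slip plane uses the buoyant unit weight γ' = γ_sat − γ_w while the driving shear stress uses γ_sat:
FS = [c' + γ' z cos²β tanφ'] / [γ_sat z sinβ cosβ]
(For c' = 0 this reduces to FS = (γ'/γ_sat)·tanφ'/tanβ.)
γ' = 18.2 − 9.81 = 8.39 kN/m³
Numerator = 0.0 + 8.39·2.9·cos²16.6°·tan36.2° = 0.0 + 8.39·2.9·0.9184·0.7319 = 16.354 kPa
Denominator = 18.2·2.9·sin16.6°·cos16.6° = 18.2·2.9·0.2857·0.9583 = 14.450 kPa
FS = 16.354 / 14.450 = 1.132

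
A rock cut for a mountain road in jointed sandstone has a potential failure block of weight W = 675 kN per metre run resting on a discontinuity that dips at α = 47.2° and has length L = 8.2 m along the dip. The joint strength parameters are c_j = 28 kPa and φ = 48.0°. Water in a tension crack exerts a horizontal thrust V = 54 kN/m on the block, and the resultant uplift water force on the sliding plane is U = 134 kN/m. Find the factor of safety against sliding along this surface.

FS = 1.03

Resolving the block weight along and normal to the plane and applying the Mohr–Coulomb strength on the joint:
N' = W cosα − U − V sinα = 675·cos47.2° − 134 − 54·sin47.2° = 285.0 kN/m
Driving force T = W sinα + V cosα = 675·sin47.2° + 54·cos47.2° = 532.0 kN/m
Resisting force R = c_j·L + N'·tanφ = 28·8.2 + 285.0·tan48.0° = 229.6 + 316.5 = 546.1 kN/m
FS = R / T = 546.1 / 532.0 = 1.027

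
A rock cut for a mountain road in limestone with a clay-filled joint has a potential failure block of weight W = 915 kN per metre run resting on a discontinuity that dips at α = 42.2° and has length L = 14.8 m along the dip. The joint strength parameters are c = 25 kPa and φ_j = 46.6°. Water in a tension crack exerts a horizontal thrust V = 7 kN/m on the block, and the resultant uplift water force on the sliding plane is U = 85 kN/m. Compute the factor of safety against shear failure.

FS = 1.60

Resolving the block weight along and normal to the plane and applying the Mohr–Coulomb strength on the joint:
N' = W cosα − U − V sinα = 915·cos42.2° − 85 − 7·sin42.2° = 588.1 kN/m
Driving force T = W sinα + V cosα = 915·sin42.2° + 7·cos42.2° = 619.8 kN/m
Resisting force R = c·L + N'·tanφ_j = 25·14.8 + 588.1·tan46.6° = 370.0 + 621.9 = 991.9 kN/m
FS = R / T = 991.9 / 619.8 = 1.600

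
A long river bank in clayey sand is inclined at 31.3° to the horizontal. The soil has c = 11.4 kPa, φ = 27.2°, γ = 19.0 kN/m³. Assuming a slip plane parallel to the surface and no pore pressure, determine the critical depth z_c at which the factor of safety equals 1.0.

z_c = 8.74 m

Setting FS = 1.00 in FS = [c + γz cos²β tanφ] / [γz sinβ cosβ] and solving for z:
z = c / [γ cosβ (FS·sinβ − cosβ·tanφ)]
  = 11.4 / [19.0·cos31.3°·(1.00·sin31.3° − cos31.3°·tan27.2°)]
  = 11.4 / [19.0·0.8545·(1.00·0.5195 − 0.8545·0.5139)]
  = 11.4 / 1.3051 = 8.735 m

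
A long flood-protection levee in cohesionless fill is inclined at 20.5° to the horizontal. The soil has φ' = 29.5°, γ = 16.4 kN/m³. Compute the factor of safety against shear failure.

For a dry cohesionless infinite slope the factor of safety is FS = tanφ' / tanβ.
FS = tan29.5° / tan20.5° = 0.5658 / 0.3739 = 1.513

FS = 1.51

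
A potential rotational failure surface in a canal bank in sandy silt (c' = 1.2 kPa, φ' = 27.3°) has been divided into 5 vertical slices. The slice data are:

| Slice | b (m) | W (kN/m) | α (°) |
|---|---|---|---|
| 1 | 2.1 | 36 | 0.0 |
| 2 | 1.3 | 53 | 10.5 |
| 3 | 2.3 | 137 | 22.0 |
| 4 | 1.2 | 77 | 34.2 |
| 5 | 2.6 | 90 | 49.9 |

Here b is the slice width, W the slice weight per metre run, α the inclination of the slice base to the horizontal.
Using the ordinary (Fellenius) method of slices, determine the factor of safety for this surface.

FS = 1.08

Ordinary method of slices: FS = Σ[c'·Δl_i + (W_i cosα_i)·tanφ'] / Σ W_i sinα_i, with Δl_i = b_i / cosα_i.
Slice 1: Δl = 2.1/cos0.0° = 2.100 m; N'_1 = 36·cos0.0° = 36.0; c'Δl = 2.52; W sinα = 0.0
Slice 2: Δl = 1.3/cos10.5° = 1.322 m; N'_2 = 53·cos10.5° = 52.1; c'Δl = 1.59; W sinα = 9.7
Slice 3: Δl = 2.3/cos22.0° = 2.481 m; N'_3 = 137·cos22.0° = 127.0; c'Δl = 2.98; W sinα = 51.3
Slice 4: Δl = 1.2/cos34.2° = 1.451 m; N'_4 = 77·cos34.2° = 63.7; c'Δl = 1.74; W sinα = 43.3
Slice 5: Δl = 2.6/cos49.9° = 4.036 m; N'_5 = 90·cos49.9° = 58.0; c'Δl = 4.84; W sinα = 68.8
Σc'Δl = 13.7 kN/m; ΣN' = 336.8 kN/m; ΣW sinα = 173.1 kN/m
Resisting = 13.7 + 336.8·tan27.3° = 13.7 + 173.8 = 187.5 kN/m
FS = 187.5 / 173.1 = 1.083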